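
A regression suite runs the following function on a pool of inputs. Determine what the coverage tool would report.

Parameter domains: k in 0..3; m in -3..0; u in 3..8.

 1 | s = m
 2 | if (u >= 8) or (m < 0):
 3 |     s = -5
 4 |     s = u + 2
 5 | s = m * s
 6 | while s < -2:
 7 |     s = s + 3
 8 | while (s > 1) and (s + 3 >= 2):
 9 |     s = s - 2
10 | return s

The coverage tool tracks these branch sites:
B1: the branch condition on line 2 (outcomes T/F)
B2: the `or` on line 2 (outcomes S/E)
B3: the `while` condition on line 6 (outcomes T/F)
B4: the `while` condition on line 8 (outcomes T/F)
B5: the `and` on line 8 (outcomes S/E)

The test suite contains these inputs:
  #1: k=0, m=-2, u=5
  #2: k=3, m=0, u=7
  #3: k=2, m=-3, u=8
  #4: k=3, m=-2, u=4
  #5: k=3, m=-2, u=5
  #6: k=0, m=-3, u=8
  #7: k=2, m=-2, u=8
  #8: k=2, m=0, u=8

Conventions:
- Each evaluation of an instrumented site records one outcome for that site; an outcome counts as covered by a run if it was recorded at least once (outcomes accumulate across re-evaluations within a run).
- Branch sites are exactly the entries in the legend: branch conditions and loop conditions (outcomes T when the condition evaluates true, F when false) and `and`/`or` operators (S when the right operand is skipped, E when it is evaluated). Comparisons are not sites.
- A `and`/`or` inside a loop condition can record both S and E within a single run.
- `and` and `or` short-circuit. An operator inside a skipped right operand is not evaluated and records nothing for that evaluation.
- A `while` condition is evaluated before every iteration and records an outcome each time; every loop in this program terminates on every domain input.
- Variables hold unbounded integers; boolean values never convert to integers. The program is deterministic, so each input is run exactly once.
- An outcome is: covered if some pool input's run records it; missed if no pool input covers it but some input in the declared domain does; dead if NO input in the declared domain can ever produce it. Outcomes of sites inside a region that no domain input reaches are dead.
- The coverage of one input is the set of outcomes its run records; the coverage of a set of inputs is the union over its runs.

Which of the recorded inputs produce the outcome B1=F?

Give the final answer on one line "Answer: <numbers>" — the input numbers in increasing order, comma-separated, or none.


input #1 (k=0, m=-2, u=5): does not produce B1=F
input #2 (k=3, m=0, u=7): produces B1=F
input #3 (k=2, m=-3, u=8): does not produce B1=F
input #4 (k=3, m=-2, u=4): does not produce B1=F
input #5 (k=3, m=-2, u=5): does not produce B1=F
input #6 (k=0, m=-3, u=8): does not produce B1=F
input #7 (k=2, m=-2, u=8): does not produce B1=F
input #8 (k=2, m=0, u=8): does not produce B1=F
Answer: 2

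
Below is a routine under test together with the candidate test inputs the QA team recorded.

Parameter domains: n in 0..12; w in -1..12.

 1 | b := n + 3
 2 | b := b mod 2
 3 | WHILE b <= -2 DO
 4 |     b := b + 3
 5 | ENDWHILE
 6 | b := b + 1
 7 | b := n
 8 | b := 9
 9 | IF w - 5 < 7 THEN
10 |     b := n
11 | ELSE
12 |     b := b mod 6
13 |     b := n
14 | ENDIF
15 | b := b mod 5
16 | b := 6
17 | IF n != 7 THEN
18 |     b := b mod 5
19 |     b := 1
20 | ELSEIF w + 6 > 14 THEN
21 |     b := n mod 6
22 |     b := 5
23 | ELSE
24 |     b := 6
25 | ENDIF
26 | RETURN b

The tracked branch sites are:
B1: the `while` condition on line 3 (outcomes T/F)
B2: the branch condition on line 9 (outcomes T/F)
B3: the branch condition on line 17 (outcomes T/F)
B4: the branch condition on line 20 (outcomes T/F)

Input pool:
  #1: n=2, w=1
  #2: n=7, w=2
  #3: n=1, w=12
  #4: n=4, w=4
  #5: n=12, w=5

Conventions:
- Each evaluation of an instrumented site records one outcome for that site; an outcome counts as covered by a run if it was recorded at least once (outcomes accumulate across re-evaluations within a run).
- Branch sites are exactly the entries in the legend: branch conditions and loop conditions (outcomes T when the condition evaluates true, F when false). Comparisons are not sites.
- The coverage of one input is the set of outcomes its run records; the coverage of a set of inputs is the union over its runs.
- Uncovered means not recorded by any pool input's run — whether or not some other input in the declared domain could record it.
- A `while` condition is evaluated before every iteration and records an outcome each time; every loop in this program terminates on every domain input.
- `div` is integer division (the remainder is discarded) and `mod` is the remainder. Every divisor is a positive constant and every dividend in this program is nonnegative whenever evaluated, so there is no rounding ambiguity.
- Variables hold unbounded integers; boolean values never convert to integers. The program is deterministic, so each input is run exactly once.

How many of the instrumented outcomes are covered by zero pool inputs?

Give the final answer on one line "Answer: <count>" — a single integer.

test 1 (n=2, w=1) fires B1->F, B2->T, B3->T; hits B1=F, B2=T, B3=T
test 2 (n=7, w=2) fires B1->F, B2->T, B3->F, B4->F; hits B1=F, B2=T, B3=F, B4=F
test 3 (n=1, w=12) fires B1->F, B2->F, B3->T; hits B1=F, B2=F, B3=T
test 4 (n=4, w=4) fires B1->F, B2->T, B3->T; hits B1=F, B2=T, B3=T
test 5 (n=12, w=5) fires B1->F, B2->T, B3->T; hits B1=F, B2=T, B3=T
union over the pool: B1=F, B2=T, B2=F, B3=T, B3=F, B4=F
uncovered (2 of 8): B1=T, B4=T

Answer: 2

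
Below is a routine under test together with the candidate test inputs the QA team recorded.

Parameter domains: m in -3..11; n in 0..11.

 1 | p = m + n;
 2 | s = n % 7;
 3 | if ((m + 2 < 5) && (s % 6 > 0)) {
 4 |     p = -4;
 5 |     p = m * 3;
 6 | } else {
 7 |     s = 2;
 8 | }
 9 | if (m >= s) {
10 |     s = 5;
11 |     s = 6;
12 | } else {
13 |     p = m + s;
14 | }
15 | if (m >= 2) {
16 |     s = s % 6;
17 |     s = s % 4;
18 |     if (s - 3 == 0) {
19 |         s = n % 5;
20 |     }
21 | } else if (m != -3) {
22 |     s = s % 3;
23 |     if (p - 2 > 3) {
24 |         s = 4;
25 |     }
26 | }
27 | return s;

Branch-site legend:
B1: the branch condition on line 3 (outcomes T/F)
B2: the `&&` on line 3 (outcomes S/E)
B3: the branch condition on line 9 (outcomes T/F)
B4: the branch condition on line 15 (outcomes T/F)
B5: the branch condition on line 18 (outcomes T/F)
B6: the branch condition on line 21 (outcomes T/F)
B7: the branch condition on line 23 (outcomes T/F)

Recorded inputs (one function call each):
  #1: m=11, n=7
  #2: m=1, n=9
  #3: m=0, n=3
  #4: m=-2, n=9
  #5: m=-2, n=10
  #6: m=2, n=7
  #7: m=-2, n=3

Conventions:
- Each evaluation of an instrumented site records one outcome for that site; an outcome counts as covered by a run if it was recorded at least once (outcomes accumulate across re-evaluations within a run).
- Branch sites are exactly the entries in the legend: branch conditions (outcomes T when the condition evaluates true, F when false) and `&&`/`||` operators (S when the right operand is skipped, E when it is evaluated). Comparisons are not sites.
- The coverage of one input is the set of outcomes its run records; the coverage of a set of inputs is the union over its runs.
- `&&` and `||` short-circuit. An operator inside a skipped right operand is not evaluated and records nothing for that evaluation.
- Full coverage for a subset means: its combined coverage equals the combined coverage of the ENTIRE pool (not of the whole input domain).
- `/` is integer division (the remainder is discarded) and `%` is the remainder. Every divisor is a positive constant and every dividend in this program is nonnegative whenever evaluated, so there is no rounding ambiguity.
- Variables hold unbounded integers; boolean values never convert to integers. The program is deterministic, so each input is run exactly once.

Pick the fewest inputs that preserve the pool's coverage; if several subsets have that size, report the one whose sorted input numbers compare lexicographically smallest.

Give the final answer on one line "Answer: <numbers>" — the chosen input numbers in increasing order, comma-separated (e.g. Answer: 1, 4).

test 1 (m=11, n=7) fires B2->S, B1->F, B3->T, B4->T, B5->F; hits B1=F, B2=S, B3=T, B4=T, B5=F
test 2 (m=1, n=9) fires B2->E, B1->T, B3->F, B4->F, B6->T, B7->F; hits B1=T, B2=E, B3=F, B4=F, B6=T, B7=F
test 3 (m=0, n=3) fires B2->E, B1->T, B3->F, B4->F, B6->T, B7->F; hits B1=T, B2=E, B3=F, B4=F, B6=T, B7=F
test 4 (m=-2, n=9) fires B2->E, B1->T, B3->F, B4->F, B6->T, B7->F; hits B1=T, B2=E, B3=F, B4=F, B6=T, B7=F
test 5 (m=-2, n=10) fires B2->E, B1->T, B3->F, B4->F, B6->T, B7->F; hits B1=T, B2=E, B3=F, B4=F, B6=T, B7=F
test 6 (m=2, n=7) fires B2->E, B1->F, B3->T, B4->T, B5->F; hits B1=F, B2=E, B3=T, B4=T, B5=F
test 7 (m=-2, n=3) fires B2->E, B1->T, B3->F, B4->F, B6->T, B7->F; hits B1=T, B2=E, B3=F, B4=F, B6=T, B7=F
together the pool reaches 11 outcomes: B1=T, B1=F, B2=S, B2=E, B3=T, B3=F, B4=T, B4=F, B5=F, B6=T, B7=F
every size-1 subset falls short of the 11 outcomes (best: 6/11)
at size 2, {1, 2} reaches all 11 outcomes; every lexicographically earlier size-2 subset fails

Answer: 1, 2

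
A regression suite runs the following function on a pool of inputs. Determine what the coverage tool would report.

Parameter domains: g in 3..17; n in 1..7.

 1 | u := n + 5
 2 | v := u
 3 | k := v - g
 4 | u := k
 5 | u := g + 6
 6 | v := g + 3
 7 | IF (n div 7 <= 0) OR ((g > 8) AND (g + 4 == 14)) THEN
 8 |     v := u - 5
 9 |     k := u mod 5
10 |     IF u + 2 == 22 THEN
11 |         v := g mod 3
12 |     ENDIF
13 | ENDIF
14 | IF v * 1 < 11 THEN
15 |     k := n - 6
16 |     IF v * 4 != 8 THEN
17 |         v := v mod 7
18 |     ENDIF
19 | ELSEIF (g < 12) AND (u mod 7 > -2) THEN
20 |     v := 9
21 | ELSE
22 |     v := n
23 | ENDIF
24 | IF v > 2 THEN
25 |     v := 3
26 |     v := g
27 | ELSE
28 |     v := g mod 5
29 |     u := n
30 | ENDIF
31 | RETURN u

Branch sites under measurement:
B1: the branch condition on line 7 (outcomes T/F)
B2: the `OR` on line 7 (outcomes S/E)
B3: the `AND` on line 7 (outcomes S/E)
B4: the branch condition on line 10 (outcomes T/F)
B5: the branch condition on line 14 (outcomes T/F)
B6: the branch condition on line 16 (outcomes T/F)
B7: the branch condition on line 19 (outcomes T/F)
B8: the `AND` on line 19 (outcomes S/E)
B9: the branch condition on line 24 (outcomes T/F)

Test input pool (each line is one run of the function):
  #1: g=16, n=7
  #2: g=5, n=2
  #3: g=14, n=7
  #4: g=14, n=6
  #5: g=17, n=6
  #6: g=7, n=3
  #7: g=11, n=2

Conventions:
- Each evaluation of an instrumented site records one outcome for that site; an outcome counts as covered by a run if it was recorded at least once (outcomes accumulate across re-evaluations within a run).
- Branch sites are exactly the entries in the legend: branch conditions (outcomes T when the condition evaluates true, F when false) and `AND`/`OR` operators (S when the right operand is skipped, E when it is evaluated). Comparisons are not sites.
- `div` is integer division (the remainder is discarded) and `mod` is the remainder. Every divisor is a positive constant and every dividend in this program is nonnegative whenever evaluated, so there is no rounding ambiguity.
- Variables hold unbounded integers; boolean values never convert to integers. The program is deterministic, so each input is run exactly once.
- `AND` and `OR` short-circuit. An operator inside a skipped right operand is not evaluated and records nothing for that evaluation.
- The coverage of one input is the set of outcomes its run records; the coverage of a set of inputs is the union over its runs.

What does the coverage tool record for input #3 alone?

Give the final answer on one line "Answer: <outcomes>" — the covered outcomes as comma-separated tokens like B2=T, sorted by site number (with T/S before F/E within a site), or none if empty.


Simulating input #3 (g=14, n=7) step by step:
  B2->E, B3->E, B1->F, B5->F, B8->S, B7->F, B9->T
distinct outcomes covered: B1=F, B2=E, B3=E, B5=F, B7=F, B8=S, B9=T
Answer: B1=F, B2=E, B3=E, B5=F, B7=F, B8=S, B9=T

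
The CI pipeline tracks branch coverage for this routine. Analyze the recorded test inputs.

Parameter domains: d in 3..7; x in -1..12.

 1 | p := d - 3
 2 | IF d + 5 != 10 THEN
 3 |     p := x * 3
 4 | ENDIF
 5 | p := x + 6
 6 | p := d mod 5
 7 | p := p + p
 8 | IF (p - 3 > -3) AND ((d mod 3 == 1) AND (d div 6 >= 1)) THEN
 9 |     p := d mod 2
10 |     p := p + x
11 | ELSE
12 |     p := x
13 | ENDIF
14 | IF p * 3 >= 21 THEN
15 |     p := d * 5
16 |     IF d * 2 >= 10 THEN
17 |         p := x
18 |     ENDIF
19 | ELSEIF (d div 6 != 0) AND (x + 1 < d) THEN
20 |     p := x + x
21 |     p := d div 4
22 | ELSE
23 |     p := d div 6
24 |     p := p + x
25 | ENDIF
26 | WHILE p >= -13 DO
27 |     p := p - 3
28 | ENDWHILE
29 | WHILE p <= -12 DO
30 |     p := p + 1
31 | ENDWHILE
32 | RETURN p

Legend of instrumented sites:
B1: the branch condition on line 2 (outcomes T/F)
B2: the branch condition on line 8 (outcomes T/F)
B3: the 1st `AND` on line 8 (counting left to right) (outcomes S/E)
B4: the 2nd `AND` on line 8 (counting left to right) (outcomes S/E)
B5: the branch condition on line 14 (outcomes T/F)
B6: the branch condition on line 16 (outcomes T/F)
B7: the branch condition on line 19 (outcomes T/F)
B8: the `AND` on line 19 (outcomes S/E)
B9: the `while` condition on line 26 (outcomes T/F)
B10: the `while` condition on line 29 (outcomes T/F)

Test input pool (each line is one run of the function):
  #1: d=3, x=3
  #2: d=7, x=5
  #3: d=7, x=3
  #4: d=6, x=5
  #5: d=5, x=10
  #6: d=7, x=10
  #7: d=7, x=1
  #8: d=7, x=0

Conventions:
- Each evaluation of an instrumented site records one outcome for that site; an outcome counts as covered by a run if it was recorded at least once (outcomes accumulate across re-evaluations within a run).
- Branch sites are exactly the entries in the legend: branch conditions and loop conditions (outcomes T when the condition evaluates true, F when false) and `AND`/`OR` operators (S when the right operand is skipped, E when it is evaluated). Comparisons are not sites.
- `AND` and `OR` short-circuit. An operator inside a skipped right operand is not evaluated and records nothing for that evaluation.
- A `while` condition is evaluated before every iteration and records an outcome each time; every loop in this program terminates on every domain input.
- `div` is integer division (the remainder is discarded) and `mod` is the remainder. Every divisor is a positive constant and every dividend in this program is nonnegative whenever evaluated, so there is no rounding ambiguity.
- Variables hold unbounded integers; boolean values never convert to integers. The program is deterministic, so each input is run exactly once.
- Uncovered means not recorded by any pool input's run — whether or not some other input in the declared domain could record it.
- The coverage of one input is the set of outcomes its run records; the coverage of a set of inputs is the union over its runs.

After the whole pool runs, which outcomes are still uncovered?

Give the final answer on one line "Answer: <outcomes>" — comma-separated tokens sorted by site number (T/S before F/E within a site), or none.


input #1, d=3, x=3: outcomes B1=T, B2=F, B3=E, B4=S, B5=F, B7=F, B8=S, B9=T, B9=F, B10=T, B10=F
input #2, d=7, x=5: outcomes B1=T, B2=T, B3=E, B4=E, B5=F, B7=T, B8=E, B9=T, B9=F, B10=T, B10=F
input #3, d=7, x=3: outcomes B1=T, B2=T, B3=E, B4=E, B5=F, B7=T, B8=E, B9=T, B9=F, B10=T, B10=F
input #4, d=6, x=5: outcomes B1=T, B2=F, B3=E, B4=S, B5=F, B7=F, B8=E, B9=T, B9=F, B10=T, B10=F
input #5, d=5, x=10: outcomes B1=F, B2=F, B3=S, B5=T, B6=T, B9=T, B9=F, B10=T, B10=F
input #6, d=7, x=10: outcomes B1=T, B2=T, B3=E, B4=E, B5=T, B6=T, B9=T, B9=F, B10=T, B10=F
input #7, d=7, x=1: outcomes B1=T, B2=T, B3=E, B4=E, B5=F, B7=T, B8=E, B9=T, B9=F, B10=T, B10=F
input #8, d=7, x=0: outcomes B1=T, B2=T, B3=E, B4=E, B5=F, B7=T, B8=E, B9=T, B9=F, B10=T, B10=F
union over the pool: B1=T, B1=F, B2=T, B2=F, B3=S, B3=E, B4=S, B4=E, B5=T, B5=F, B6=T, B7=T, B7=F, B8=S, B8=E, B9=T, B9=F, B10=T, B10=F
uncovered (1 of 20): B6=F
Answer: B6=F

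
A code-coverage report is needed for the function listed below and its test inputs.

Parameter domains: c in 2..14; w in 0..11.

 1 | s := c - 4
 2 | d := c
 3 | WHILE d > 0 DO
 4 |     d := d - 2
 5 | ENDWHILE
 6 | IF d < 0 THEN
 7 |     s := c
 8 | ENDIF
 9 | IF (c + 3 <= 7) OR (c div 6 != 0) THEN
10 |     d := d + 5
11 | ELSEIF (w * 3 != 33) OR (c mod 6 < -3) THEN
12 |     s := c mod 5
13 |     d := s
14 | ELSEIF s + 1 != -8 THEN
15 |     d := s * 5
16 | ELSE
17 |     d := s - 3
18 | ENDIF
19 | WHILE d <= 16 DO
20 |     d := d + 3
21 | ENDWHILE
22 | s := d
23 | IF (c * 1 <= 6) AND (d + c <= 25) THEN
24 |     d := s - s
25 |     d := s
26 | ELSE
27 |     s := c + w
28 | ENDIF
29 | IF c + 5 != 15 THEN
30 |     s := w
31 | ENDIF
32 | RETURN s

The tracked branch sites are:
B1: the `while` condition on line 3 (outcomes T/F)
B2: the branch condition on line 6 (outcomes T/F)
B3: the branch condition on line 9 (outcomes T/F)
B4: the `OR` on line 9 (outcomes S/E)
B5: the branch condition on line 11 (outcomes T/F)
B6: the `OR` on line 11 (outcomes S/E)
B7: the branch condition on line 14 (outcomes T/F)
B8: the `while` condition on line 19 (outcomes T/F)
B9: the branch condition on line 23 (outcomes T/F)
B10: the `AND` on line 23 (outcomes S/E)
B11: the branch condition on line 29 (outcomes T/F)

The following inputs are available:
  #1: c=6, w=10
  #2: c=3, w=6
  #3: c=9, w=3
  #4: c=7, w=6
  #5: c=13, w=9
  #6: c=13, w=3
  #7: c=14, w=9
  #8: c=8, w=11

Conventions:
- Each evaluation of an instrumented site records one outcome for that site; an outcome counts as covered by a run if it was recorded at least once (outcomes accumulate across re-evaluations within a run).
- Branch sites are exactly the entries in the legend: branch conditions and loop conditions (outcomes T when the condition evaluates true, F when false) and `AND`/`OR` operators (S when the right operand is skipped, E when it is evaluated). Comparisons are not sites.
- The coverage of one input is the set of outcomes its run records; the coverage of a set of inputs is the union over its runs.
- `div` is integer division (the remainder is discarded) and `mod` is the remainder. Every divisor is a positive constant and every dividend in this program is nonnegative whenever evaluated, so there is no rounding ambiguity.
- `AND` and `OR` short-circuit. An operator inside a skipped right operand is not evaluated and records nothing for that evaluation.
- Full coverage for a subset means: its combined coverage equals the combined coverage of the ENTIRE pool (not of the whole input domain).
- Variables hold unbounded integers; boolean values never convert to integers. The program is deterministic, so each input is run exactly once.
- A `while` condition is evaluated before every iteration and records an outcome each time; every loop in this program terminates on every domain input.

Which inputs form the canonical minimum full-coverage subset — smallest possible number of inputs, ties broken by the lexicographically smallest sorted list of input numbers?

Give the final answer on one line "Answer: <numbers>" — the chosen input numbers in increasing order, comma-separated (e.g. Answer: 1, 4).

#1 (c=6, w=10) -> B1->T, B1->T, B1->T, B1->F, B2->F, B4->E, B3->T, B8->T, B8->T, B8->T, B8->T, B8->F, B10->E, B9->T, ...; covered: B1=T, B1=F, B2=F, B3=T, B4=E, B8=T, B8=F, B9=T, B10=E, B11=T
#2 (c=3, w=6) -> B1->T, B1->T, B1->F, B2->T, B4->S, B3->T, B8->T, B8->T, B8->T, B8->T, B8->T, B8->F, B10->E, B9->T, ...; covered: B1=T, B1=F, B2=T, B3=T, B4=S, B8=T, B8=F, B9=T, B10=E, B11=T
#3 (c=9, w=3) -> B1->T, B1->T, B1->T, B1->T, B1->T, B1->F, B2->T, B4->E, B3->T, B8->T, B8->T, B8->T, B8->T, B8->T, ...; covered: B1=T, B1=F, B2=T, B3=T, B4=E, B8=T, B8=F, B9=F, B10=S, B11=T
#4 (c=7, w=6) -> B1->T, B1->T, B1->T, B1->T, B1->F, B2->T, B4->E, B3->T, B8->T, B8->T, B8->T, B8->T, B8->T, B8->F, ...; covered: B1=T, B1=F, B2=T, B3=T, B4=E, B8=T, B8=F, B9=F, B10=S, B11=T
#5 (c=13, w=9) -> B1->T, B1->T, B1->T, B1->T, B1->T, B1->T, B1->T, B1->F, B2->T, B4->E, B3->T, B8->T, B8->T, B8->T, ...; covered: B1=T, B1=F, B2=T, B3=T, B4=E, B8=T, B8=F, B9=F, B10=S, B11=T
#6 (c=13, w=3) -> B1->T, B1->T, B1->T, B1->T, B1->T, B1->T, B1->T, B1->F, B2->T, B4->E, B3->T, B8->T, B8->T, B8->T, ...; covered: B1=T, B1=F, B2=T, B3=T, B4=E, B8=T, B8=F, B9=F, B10=S, B11=T
#7 (c=14, w=9) -> B1->T, B1->T, B1->T, B1->T, B1->T, B1->T, B1->T, B1->F, B2->F, B4->E, B3->T, B8->T, B8->T, B8->T, ...; covered: B1=T, B1=F, B2=F, B3=T, B4=E, B8=T, B8=F, B9=F, B10=S, B11=T
#8 (c=8, w=11) -> B1->T, B1->T, B1->T, B1->T, B1->F, B2->F, B4->E, B3->T, B8->T, B8->T, B8->T, B8->T, B8->F, B10->S, ...; covered: B1=T, B1=F, B2=F, B3=T, B4=E, B8=T, B8=F, B9=F, B10=S, B11=T
the full pool covers 14 outcomes: B1=T, B1=F, B2=T, B2=F, B3=T, B4=S, B4=E, B8=T, B8=F, B9=T, B9=F, B10=S, B10=E, B11=T
every size-1 subset falls short of the 14 outcomes (best: 10/14)
size 2: inputs {2, 7} cover all 14 outcomes, and no lexicographically smaller subset of this size does

Answer: 2, 7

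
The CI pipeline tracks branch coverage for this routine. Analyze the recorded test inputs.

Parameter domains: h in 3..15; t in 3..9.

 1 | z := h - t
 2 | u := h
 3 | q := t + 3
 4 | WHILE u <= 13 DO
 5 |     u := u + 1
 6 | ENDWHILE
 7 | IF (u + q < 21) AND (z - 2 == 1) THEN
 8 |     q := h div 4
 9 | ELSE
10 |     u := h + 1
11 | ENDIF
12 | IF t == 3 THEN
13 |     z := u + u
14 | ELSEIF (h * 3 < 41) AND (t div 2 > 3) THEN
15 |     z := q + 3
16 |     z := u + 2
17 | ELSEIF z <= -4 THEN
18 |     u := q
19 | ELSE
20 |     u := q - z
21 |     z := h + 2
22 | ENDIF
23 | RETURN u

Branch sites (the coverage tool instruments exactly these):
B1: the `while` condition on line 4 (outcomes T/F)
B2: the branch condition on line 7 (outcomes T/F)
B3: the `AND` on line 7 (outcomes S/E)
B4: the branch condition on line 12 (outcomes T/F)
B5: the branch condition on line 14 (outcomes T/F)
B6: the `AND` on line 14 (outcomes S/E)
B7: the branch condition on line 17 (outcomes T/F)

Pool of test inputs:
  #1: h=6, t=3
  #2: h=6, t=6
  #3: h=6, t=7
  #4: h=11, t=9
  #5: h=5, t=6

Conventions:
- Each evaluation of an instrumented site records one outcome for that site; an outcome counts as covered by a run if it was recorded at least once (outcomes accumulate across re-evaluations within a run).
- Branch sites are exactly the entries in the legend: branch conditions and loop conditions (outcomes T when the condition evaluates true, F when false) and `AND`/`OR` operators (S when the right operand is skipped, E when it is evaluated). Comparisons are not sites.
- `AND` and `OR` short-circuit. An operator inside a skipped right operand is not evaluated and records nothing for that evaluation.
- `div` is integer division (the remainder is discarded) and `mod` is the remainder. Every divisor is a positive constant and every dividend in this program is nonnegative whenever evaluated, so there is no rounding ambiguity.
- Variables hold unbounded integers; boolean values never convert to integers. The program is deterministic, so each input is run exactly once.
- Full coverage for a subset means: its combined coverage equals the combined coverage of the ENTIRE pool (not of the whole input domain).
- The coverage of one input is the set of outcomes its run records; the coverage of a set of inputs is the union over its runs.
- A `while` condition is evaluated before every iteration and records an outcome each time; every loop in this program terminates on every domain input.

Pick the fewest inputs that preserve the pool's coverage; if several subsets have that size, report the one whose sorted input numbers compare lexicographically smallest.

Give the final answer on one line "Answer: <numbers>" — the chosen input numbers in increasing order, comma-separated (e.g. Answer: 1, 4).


input #1, h=6, t=3: events B1->T, B1->T, B1->T, B1->T, B1->T, B1->T, B1->T, B1->T, B1->F, B3->E, B2->T, B4->T; outcomes B1=T, B1=F, B2=T, B3=E, B4=T
input #2, h=6, t=6: events B1->T, B1->T, B1->T, B1->T, B1->T, B1->T, B1->T, B1->T, B1->F, B3->S, B2->F, B4->F, B6->E, B5->F, ...; outcomes B1=T, B1=F, B2=F, B3=S, B4=F, B5=F, B6=E, B7=F
input #3, h=6, t=7: events B1->T, B1->T, B1->T, B1->T, B1->T, B1->T, B1->T, B1->T, B1->F, B3->S, B2->F, B4->F, B6->E, B5->F, ...; outcomes B1=T, B1=F, B2=F, B3=S, B4=F, B5=F, B6=E, B7=F
input #4, h=11, t=9: events B1->T, B1->T, B1->T, B1->F, B3->S, B2->F, B4->F, B6->E, B5->T; outcomes B1=T, B1=F, B2=F, B3=S, B4=F, B5=T, B6=E
input #5, h=5, t=6: events B1->T, B1->T, B1->T, B1->T, B1->T, B1->T, B1->T, B1->T, B1->T, B1->F, B3->S, B2->F, B4->F, B6->E, ...; outcomes B1=T, B1=F, B2=F, B3=S, B4=F, B5=F, B6=E, B7=F
together the pool reaches 12 outcomes: B1=T, B1=F, B2=T, B2=F, B3=S, B3=E, B4=T, B4=F, B5=T, B5=F, B6=E, B7=F
size 1 is not enough: best union over all size-1 subsets is 8/12
size 2 is not enough: best union over all size-2 subsets is 11/12
the canonical winner is {1, 2, 4}: size 3, full 12-outcome coverage, earliest index list among size-3 covers
Answer: 1, 2, 4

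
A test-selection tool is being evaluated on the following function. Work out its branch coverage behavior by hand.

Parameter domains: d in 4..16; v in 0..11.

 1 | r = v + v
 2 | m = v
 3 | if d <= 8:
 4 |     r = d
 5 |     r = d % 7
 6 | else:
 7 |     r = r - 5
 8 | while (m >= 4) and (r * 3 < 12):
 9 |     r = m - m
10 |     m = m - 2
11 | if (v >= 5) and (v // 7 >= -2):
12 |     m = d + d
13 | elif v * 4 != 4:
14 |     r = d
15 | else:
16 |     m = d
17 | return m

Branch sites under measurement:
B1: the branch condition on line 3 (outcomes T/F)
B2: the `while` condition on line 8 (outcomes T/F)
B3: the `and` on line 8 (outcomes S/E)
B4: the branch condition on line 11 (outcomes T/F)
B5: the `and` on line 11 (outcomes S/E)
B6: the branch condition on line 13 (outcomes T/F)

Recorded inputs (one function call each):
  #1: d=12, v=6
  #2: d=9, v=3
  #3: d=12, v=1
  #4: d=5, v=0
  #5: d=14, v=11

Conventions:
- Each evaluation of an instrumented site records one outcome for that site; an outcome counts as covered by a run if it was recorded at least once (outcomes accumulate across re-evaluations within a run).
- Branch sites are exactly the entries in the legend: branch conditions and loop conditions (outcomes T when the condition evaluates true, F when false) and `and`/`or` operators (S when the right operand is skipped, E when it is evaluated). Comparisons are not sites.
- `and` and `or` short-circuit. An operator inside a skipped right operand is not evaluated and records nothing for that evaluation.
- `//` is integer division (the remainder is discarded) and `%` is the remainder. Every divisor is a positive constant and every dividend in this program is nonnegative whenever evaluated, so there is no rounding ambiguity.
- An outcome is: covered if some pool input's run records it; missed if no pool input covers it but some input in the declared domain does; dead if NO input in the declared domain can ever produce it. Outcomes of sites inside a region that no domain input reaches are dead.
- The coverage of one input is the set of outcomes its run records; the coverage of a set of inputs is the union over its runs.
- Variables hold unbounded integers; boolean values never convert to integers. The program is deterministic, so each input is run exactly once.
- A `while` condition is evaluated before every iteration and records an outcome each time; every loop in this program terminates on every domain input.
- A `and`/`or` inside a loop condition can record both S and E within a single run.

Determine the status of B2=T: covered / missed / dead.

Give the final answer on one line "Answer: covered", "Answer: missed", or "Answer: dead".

no pool input records B2=T
but domain input (d=7, v=4) does record it -> reachable, so missed

Answer: missed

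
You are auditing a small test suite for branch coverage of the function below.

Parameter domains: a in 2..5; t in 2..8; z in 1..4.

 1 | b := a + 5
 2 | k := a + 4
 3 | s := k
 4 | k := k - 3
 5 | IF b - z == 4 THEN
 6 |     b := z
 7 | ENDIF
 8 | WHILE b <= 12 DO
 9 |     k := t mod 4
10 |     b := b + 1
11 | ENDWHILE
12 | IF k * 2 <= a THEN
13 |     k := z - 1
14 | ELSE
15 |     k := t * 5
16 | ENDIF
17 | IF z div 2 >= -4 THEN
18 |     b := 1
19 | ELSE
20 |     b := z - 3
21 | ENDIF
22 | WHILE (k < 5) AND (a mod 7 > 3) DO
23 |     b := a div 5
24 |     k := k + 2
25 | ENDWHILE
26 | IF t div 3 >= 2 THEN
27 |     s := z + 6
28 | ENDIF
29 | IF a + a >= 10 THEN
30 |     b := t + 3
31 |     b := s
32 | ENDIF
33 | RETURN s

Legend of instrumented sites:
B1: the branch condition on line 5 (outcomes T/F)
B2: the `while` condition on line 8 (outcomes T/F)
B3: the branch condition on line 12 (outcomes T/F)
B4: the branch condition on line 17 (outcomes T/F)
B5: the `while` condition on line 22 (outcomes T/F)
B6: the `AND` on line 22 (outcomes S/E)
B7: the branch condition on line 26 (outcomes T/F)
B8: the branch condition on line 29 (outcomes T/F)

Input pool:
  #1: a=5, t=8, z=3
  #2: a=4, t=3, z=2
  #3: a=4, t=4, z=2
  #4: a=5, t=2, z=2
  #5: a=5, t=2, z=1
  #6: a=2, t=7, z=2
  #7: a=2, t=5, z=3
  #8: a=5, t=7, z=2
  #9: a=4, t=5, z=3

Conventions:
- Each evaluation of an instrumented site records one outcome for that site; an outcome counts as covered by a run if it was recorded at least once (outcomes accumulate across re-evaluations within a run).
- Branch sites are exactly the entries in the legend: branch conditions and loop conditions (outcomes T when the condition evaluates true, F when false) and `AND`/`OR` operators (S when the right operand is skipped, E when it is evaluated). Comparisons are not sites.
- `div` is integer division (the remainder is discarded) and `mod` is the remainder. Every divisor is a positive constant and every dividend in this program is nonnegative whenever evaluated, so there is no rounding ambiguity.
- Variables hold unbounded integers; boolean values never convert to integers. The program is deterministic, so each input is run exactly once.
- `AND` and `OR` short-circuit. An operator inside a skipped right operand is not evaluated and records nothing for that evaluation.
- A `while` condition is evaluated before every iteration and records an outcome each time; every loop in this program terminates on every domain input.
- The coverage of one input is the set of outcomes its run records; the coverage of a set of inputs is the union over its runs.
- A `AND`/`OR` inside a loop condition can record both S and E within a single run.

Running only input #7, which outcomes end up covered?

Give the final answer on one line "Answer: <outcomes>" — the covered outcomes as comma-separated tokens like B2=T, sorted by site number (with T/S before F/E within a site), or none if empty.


Simulating input #7 (a=2, t=5, z=3) step by step:
  B1->T, B2->T, B2->T, B2->T, B2->T, B2->T, B2->T, B2->T, B2->T, B2->T
  B2->T, B2->F, B3->T, B4->T, B6->E, B5->F, B7->F, B8->F
distinct outcomes covered: B1=T, B2=T, B2=F, B3=T, B4=T, B5=F, B6=E, B7=F, B8=F
Answer: B1=T, B2=T, B2=F, B3=T, B4=T, B5=F, B6=E, B7=F, B8=F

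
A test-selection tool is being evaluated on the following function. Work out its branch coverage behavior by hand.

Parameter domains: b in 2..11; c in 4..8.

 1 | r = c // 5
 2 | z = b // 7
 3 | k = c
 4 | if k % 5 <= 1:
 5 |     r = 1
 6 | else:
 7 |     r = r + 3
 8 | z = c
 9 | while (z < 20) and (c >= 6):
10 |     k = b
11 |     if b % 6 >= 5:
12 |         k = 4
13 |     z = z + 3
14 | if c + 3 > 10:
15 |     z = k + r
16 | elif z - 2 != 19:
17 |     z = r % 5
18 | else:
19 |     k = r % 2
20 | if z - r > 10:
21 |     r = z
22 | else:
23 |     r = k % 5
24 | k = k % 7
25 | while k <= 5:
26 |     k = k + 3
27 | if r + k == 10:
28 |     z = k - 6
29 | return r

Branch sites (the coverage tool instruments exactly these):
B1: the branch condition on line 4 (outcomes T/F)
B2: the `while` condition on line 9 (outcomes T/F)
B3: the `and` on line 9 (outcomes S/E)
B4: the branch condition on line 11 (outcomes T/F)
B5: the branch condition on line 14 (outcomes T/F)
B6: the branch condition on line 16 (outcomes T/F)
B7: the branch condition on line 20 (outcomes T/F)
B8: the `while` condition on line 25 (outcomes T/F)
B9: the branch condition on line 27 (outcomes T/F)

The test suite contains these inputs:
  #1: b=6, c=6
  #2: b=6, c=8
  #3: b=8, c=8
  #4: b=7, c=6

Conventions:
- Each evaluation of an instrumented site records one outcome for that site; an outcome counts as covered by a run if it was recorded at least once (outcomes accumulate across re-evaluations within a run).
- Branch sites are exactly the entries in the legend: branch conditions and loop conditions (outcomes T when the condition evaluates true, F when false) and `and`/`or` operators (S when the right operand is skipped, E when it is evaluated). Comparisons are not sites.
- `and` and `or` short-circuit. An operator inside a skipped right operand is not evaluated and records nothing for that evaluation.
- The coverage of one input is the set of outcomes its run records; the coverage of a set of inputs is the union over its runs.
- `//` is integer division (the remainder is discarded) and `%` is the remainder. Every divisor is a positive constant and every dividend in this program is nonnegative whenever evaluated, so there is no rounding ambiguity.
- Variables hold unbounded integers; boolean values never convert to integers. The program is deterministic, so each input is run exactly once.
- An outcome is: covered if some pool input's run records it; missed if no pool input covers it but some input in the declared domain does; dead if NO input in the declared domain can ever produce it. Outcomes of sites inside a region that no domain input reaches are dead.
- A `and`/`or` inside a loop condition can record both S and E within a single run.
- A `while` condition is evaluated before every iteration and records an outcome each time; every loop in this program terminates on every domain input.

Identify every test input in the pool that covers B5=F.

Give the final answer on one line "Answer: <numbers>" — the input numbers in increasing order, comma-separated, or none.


input #1 (b=6, c=6): covers B5=F
input #2 (b=6, c=8): misses B5=F
input #3 (b=8, c=8): misses B5=F
input #4 (b=7, c=6): covers B5=F
Answer: 1, 4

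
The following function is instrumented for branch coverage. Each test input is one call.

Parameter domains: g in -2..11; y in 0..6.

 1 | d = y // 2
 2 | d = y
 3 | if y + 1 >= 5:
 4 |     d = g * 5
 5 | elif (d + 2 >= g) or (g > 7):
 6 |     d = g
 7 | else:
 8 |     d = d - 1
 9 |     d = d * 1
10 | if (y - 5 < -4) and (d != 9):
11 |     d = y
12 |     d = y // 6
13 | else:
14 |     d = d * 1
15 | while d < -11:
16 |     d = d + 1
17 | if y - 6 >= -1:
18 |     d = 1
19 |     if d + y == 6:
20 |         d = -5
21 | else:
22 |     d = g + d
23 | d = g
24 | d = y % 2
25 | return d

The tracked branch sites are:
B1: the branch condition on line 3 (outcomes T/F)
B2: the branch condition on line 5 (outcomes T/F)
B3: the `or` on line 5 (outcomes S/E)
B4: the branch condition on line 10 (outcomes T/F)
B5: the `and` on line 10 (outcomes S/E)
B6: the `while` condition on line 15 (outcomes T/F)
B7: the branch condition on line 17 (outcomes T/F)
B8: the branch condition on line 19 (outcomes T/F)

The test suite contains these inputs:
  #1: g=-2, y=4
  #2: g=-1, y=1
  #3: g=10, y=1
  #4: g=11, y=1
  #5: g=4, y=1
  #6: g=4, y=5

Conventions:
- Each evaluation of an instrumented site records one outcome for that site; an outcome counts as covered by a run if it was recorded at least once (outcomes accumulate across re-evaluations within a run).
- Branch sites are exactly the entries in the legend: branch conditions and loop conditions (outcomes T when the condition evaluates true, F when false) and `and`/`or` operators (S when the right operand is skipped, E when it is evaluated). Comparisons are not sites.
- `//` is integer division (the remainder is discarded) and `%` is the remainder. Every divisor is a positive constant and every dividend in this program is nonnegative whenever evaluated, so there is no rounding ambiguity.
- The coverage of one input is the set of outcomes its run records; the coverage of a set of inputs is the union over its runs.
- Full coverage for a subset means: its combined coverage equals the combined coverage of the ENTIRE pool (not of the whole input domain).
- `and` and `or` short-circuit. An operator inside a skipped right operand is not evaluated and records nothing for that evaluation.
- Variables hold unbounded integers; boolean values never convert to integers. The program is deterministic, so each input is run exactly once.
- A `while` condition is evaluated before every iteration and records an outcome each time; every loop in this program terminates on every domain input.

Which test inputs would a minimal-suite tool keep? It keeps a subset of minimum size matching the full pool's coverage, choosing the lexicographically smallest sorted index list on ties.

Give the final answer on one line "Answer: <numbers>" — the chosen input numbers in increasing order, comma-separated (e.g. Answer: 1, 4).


#1 (g=-2, y=4) -> covered: B1=T, B4=F, B5=S, B6=F, B7=F
#2 (g=-1, y=1) -> covered: B1=F, B2=T, B3=S, B4=F, B5=S, B6=F, B7=F
#3 (g=10, y=1) -> covered: B1=F, B2=T, B3=E, B4=F, B5=S, B6=F, B7=F
#4 (g=11, y=1) -> covered: B1=F, B2=T, B3=E, B4=F, B5=S, B6=F, B7=F
#5 (g=4, y=1) -> covered: B1=F, B2=F, B3=E, B4=F, B5=S, B6=F, B7=F
#6 (g=4, y=5) -> covered: B1=T, B4=F, B5=S, B6=F, B7=T, B8=T
together the pool reaches 12 outcomes: B1=T, B1=F, B2=T, B2=F, B3=S, B3=E, B4=F, B5=S, B6=F, B7=T, B7=F, B8=T
every size-1 subset falls short of the 12 outcomes (best: 7/12)
every size-2 subset falls short of the 12 outcomes (best: 10/12)
at size 3, {2, 5, 6} reaches all 12 outcomes; every lexicographically earlier size-3 subset fails
Answer: 2, 5, 6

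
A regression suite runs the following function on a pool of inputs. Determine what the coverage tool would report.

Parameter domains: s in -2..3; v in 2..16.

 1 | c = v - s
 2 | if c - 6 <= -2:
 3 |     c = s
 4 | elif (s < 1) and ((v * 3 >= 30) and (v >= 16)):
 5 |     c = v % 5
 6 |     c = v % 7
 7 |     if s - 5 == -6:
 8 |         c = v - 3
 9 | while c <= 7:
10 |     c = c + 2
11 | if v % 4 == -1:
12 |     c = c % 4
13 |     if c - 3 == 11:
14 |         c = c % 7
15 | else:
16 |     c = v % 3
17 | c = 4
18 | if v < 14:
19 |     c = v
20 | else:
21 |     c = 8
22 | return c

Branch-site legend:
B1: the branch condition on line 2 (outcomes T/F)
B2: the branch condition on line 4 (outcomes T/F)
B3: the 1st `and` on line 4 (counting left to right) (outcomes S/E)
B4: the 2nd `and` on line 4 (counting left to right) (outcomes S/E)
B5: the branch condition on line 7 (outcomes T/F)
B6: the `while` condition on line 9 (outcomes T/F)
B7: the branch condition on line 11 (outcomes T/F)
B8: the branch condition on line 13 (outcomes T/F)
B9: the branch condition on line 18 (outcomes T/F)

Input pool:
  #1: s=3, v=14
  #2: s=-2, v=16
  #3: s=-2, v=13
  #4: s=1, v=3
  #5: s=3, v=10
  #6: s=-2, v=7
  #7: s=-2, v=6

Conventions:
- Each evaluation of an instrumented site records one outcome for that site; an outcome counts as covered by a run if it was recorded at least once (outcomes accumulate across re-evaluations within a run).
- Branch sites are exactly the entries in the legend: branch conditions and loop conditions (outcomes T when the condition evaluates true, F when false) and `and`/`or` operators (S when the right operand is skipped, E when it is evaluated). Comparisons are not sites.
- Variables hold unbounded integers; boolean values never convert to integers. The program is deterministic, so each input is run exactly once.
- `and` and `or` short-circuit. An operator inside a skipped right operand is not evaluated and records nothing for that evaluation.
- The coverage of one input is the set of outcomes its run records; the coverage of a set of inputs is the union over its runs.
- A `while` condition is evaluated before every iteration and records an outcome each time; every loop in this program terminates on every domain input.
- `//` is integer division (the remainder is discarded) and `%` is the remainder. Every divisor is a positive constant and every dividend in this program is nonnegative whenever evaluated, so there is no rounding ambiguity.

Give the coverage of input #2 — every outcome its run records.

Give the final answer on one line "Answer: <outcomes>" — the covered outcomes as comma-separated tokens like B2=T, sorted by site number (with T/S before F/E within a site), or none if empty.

Tracing the run of input #2 (s=-2, v=16):
  B1->F, B3->E, B4->E, B2->T, B5->F, B6->T, B6->T, B6->T, B6->F, B7->F
  B9->F
deduplicating events, the covered set is: B1=F, B2=T, B3=E, B4=E, B5=F, B6=T, B6=F, B7=F, B9=F

Answer: B1=F, B2=T, B3=E, B4=E, B5=F, B6=T, B6=F, B7=F, B9=F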